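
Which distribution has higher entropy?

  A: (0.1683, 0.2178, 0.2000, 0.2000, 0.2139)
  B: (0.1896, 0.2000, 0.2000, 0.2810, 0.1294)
A

Both distributions are close to uniform, making this a harder comparison.

H(A) = 2.3163 bits
H(B) = 2.2800 bits

The distribution closer to uniform has higher entropy.
Answer: A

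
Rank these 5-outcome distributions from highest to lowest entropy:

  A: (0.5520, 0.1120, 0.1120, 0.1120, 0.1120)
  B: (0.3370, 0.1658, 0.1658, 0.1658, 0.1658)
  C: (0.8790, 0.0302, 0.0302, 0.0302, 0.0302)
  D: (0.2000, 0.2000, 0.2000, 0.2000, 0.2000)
D > B > A > C

Key insight: Entropy is maximized by uniform distributions and minimized by concentrated distributions.

Entropies:
  H(A) = 1.8882 bits
  H(B) = 2.2479 bits
  H(C) = 0.7742 bits
  H(D) = 2.3219 bits

Ranking: D > B > A > C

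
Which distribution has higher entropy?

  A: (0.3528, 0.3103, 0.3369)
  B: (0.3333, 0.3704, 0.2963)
A

Both distributions are close to uniform, making this a harder comparison.

H(A) = 1.5830 bits
H(B) = 1.5790 bits

The distribution closer to uniform has higher entropy.
Answer: A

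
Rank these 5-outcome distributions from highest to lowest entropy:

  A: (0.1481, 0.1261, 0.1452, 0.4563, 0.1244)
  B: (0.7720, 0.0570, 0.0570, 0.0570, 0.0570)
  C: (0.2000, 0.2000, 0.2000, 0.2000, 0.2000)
C > A > B

Key insight: Entropy is maximized by uniform distributions and minimized by concentrated distributions.

- Uniform distributions have maximum entropy log₂(5) = 2.3219 bits
- The more "peaked" or concentrated a distribution, the lower its entropy

Entropies:
  H(A) = 2.0795 bits
  H(B) = 1.2305 bits
  H(C) = 2.3219 bits

Ranking: C > A > B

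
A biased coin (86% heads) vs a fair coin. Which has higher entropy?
Fair coin

The fair coin is uniform (p=0.5), maximizing binary entropy at 1 bit. The biased coin has H(0.86) ≈ 0.584 bits — its outcome is more predictable, so its entropy is lower.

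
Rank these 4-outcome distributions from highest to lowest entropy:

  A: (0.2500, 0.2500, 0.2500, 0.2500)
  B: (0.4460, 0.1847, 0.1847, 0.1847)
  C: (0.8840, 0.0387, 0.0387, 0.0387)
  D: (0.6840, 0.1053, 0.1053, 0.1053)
A > B > D > C

Key insight: Entropy is maximized by uniform distributions and minimized by concentrated distributions.

Entropies:
  H(A) = 2.0000 bits
  H(B) = 1.8696 bits
  H(C) = 0.7016 bits
  H(D) = 1.4008 bits

Ranking: A > B > D > C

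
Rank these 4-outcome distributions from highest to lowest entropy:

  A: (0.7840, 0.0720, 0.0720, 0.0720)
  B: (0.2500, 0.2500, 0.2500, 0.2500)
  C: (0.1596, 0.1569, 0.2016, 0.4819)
B > C > A

Key insight: Entropy is maximized by uniform distributions and minimized by concentrated distributions.

- Uniform distributions have maximum entropy log₂(4) = 2.0000 bits
- The more "peaked" or concentrated a distribution, the lower its entropy

Entropies:
  H(A) = 1.0951 bits
  H(B) = 2.0000 bits
  H(C) = 1.8151 bits

Ranking: B > C > A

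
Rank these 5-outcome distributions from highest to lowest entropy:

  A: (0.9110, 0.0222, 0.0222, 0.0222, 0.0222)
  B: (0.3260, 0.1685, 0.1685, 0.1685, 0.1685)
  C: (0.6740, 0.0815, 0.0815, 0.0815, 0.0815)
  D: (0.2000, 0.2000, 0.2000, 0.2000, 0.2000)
D > B > C > A

Key insight: Entropy is maximized by uniform distributions and minimized by concentrated distributions.

Entropies:
  H(A) = 0.6111 bits
  H(B) = 2.2588 bits
  H(C) = 1.5628 bits
  H(D) = 2.3219 bits

Ranking: D > B > C > A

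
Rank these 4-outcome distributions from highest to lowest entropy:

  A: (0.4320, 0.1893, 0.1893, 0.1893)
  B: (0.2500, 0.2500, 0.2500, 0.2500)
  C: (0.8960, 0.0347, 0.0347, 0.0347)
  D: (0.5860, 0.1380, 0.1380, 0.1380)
B > A > D > C

Key insight: Entropy is maximized by uniform distributions and minimized by concentrated distributions.

Entropies:
  H(A) = 1.8869 bits
  H(B) = 2.0000 bits
  H(C) = 0.6464 bits
  H(D) = 1.6347 bits

Ranking: B > A > D > C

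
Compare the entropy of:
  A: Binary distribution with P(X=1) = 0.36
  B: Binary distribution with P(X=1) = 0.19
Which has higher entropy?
A

For binary distributions, entropy is maximized at p=0.5 and decreases as p moves toward 0 or 1.

H(A) = H(0.36) = 0.9427 bits
H(B) = H(0.19) = 0.7015 bits

Distribution A (p=0.36) is closer to uniform (p=0.5), so it has higher entropy.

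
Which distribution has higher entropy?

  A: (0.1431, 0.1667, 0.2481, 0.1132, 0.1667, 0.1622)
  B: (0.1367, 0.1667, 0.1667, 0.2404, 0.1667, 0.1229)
B

Both distributions are close to uniform, making this a harder comparison.

H(A) = 2.5435 bits
H(B) = 2.5510 bits

The distribution closer to uniform has higher entropy.
Answer: B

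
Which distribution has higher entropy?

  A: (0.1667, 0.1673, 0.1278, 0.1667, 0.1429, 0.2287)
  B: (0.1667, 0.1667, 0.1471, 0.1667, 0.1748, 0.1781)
B

Both distributions are close to uniform, making this a harder comparison.

H(A) = 2.5604 bits
H(B) = 2.5824 bits

The distribution closer to uniform has higher entropy.
Answer: B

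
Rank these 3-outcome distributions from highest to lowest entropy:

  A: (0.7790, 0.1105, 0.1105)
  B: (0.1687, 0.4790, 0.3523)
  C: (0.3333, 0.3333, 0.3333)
C > B > A

Key insight: Entropy is maximized by uniform distributions and minimized by concentrated distributions.

- Uniform distributions have maximum entropy log₂(3) = 1.5850 bits
- The more "peaked" or concentrated a distribution, the lower its entropy

Entropies:
  H(A) = 0.9830 bits
  H(B) = 1.4721 bits
  H(C) = 1.5850 bits

Ranking: C > B > A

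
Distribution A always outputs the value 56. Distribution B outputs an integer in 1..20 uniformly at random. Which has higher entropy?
B

A is deterministic, so H(A) = 0. B is uniform over 20 outcomes, so H(B) = log₂(20) = 4.322 bits. Any distribution with genuine randomness has higher entropy than a deterministic one.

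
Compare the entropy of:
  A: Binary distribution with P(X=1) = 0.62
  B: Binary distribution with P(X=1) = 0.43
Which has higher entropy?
B

For binary distributions, entropy is maximized at p=0.5 and decreases as p moves toward 0 or 1.

H(A) = H(0.62) = 0.9580 bits
H(B) = H(0.43) = 0.9858 bits

Distribution B (p=0.43) is closer to uniform (p=0.5), so it has higher entropy.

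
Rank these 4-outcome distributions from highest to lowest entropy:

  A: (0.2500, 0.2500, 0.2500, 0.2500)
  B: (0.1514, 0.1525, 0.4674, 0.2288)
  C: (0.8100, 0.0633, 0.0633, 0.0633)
A > B > C

Key insight: Entropy is maximized by uniform distributions and minimized by concentrated distributions.

- Uniform distributions have maximum entropy log₂(4) = 2.0000 bits
- The more "peaked" or concentrated a distribution, the lower its entropy

Entropies:
  H(A) = 2.0000 bits
  H(B) = 1.8258 bits
  H(C) = 1.0026 bits

Ranking: A > B > C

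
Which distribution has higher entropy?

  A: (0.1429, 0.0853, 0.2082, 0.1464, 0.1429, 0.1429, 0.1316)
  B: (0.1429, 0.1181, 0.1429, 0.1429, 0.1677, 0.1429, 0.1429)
B

Both distributions are close to uniform, making this a harder comparison.

H(A) = 2.7682 bits
H(B) = 2.8011 bits

The distribution closer to uniform has higher entropy.
Answer: B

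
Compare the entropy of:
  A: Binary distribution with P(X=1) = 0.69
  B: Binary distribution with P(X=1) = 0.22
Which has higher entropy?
A

For binary distributions, entropy is maximized at p=0.5 and decreases as p moves toward 0 or 1.

H(A) = H(0.69) = 0.8932 bits
H(B) = H(0.22) = 0.7602 bits

Distribution A (p=0.69) is closer to uniform (p=0.5), so it has higher entropy.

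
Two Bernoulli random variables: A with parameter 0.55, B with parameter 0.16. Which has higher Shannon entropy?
A

For binary distributions, entropy is maximized at p=0.5 and decreases as p moves toward 0 or 1.

H(A) = H(0.55) = 0.9928 bits
H(B) = H(0.16) = 0.6343 bits

Distribution A (p=0.55) is closer to uniform (p=0.5), so it has higher entropy.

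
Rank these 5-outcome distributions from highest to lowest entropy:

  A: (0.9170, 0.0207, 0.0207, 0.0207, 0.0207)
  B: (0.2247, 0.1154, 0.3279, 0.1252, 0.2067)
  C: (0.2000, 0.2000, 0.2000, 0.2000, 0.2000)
C > B > A

Key insight: Entropy is maximized by uniform distributions and minimized by concentrated distributions.

- Uniform distributions have maximum entropy log₂(5) = 2.3219 bits
- The more "peaked" or concentrated a distribution, the lower its entropy

Entropies:
  H(A) = 0.5787 bits
  H(B) = 2.2165 bits
  H(C) = 2.3219 bits

Ranking: C > B > A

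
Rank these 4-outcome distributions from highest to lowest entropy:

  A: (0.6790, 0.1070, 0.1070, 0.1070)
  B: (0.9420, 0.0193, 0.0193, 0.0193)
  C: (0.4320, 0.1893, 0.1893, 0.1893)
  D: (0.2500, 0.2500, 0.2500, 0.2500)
D > C > A > B

Key insight: Entropy is maximized by uniform distributions and minimized by concentrated distributions.

Entropies:
  H(A) = 1.4142 bits
  H(B) = 0.4114 bits
  H(C) = 1.8869 bits
  H(D) = 2.0000 bits

Ranking: D > C > A > B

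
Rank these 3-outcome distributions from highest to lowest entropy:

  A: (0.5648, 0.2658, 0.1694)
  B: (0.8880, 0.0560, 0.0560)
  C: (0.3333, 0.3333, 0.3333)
C > A > B

Key insight: Entropy is maximized by uniform distributions and minimized by concentrated distributions.

- Uniform distributions have maximum entropy log₂(3) = 1.5850 bits
- The more "peaked" or concentrated a distribution, the lower its entropy

Entropies:
  H(A) = 1.4075 bits
  H(B) = 0.6179 bits
  H(C) = 1.5850 bits

Ranking: C > A > B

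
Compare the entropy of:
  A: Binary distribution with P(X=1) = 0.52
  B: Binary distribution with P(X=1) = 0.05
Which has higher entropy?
A

For binary distributions, entropy is maximized at p=0.5 and decreases as p moves toward 0 or 1.

H(A) = H(0.52) = 0.9988 bits
H(B) = H(0.05) = 0.2864 bits

Distribution A (p=0.52) is closer to uniform (p=0.5), so it has higher entropy.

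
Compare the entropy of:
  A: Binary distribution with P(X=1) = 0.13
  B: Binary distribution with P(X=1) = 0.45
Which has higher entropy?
B

For binary distributions, entropy is maximized at p=0.5 and decreases as p moves toward 0 or 1.

H(A) = H(0.13) = 0.5574 bits
H(B) = H(0.45) = 0.9928 bits

Distribution B (p=0.45) is closer to uniform (p=0.5), so it has higher entropy.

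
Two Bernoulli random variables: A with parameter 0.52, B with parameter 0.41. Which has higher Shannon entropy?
A

For binary distributions, entropy is maximized at p=0.5 and decreases as p moves toward 0 or 1.

H(A) = H(0.52) = 0.9988 bits
H(B) = H(0.41) = 0.9765 bits

Distribution A (p=0.52) is closer to uniform (p=0.5), so it has higher entropy.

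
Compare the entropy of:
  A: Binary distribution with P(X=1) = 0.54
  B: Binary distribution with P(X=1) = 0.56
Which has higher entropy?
A

For binary distributions, entropy is maximized at p=0.5 and decreases as p moves toward 0 or 1.

H(A) = H(0.54) = 0.9954 bits
H(B) = H(0.56) = 0.9896 bits

Distribution A (p=0.54) is closer to uniform (p=0.5), so it has higher entropy.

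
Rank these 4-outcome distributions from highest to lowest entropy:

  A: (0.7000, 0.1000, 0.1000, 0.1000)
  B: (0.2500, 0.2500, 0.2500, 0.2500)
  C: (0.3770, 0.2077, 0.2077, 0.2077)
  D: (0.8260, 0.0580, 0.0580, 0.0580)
B > C > A > D

Key insight: Entropy is maximized by uniform distributions and minimized by concentrated distributions.

Entropies:
  H(A) = 1.3568 bits
  H(B) = 2.0000 bits
  H(C) = 1.9433 bits
  H(D) = 0.9426 bits

Ranking: B > C > A > D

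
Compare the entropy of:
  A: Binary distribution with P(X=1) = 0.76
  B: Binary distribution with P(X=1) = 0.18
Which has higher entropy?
A

For binary distributions, entropy is maximized at p=0.5 and decreases as p moves toward 0 or 1.

H(A) = H(0.76) = 0.7950 bits
H(B) = H(0.18) = 0.6801 bits

Distribution A (p=0.76) is closer to uniform (p=0.5), so it has higher entropy.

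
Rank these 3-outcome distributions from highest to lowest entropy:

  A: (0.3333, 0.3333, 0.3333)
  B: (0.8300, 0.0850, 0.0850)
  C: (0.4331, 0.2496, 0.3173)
A > C > B

Key insight: Entropy is maximized by uniform distributions and minimized by concentrated distributions.

- Uniform distributions have maximum entropy log₂(3) = 1.5850 bits
- The more "peaked" or concentrated a distribution, the lower its entropy

Entropies:
  H(A) = 1.5850 bits
  H(B) = 0.8277 bits
  H(C) = 1.5481 bits

Ranking: A > C > B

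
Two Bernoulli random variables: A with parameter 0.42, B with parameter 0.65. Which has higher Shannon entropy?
A

For binary distributions, entropy is maximized at p=0.5 and decreases as p moves toward 0 or 1.

H(A) = H(0.42) = 0.9815 bits
H(B) = H(0.65) = 0.9341 bits

Distribution A (p=0.42) is closer to uniform (p=0.5), so it has higher entropy.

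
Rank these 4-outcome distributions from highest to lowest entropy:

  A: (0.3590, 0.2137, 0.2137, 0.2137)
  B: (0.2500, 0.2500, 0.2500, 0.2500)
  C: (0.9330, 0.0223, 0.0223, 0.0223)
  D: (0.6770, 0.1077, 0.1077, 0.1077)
B > A > D > C

Key insight: Entropy is maximized by uniform distributions and minimized by concentrated distributions.

Entropies:
  H(A) = 1.9578 bits
  H(B) = 2.0000 bits
  H(C) = 0.4608 bits
  H(D) = 1.4196 bits

Ranking: B > A > D > C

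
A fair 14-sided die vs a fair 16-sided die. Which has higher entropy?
16-sided die

Both are uniform distributions; for uniform over n outcomes, H = log₂(n). H(14-sided) = log₂(14) = 3.807 bits and H(16-sided) = log₂(16) = 4.000 bits. More outcomes in a uniform distribution means higher entropy.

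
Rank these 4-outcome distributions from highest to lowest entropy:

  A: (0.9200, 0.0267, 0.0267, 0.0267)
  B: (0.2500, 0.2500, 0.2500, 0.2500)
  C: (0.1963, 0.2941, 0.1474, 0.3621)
B > C > A

Key insight: Entropy is maximized by uniform distributions and minimized by concentrated distributions.

- Uniform distributions have maximum entropy log₂(4) = 2.0000 bits
- The more "peaked" or concentrated a distribution, the lower its entropy

Entropies:
  H(A) = 0.5290 bits
  H(B) = 2.0000 bits
  H(C) = 1.9182 bits

Ranking: B > C > A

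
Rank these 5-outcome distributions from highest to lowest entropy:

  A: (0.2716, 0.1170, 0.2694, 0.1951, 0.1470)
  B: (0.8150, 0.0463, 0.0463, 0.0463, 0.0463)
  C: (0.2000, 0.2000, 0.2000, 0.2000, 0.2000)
C > A > B

Key insight: Entropy is maximized by uniform distributions and minimized by concentrated distributions.

- Uniform distributions have maximum entropy log₂(5) = 2.3219 bits
- The more "peaked" or concentrated a distribution, the lower its entropy

Entropies:
  H(A) = 2.2491 bits
  H(B) = 1.0609 bits
  H(C) = 2.3219 bits

Ranking: C > A > B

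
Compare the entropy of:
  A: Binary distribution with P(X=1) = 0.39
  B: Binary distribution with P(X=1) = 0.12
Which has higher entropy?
A

For binary distributions, entropy is maximized at p=0.5 and decreases as p moves toward 0 or 1.

H(A) = H(0.39) = 0.9648 bits
H(B) = H(0.12) = 0.5294 bits

Distribution A (p=0.39) is closer to uniform (p=0.5), so it has higher entropy.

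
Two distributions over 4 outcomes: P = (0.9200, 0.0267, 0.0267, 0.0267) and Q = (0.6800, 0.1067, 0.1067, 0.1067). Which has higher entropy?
Q

P is highly concentrated on one outcome (92%), making it nearly deterministic. Q spreads its mass more evenly (max 68%). The more spread-out distribution has higher entropy: H(P) ≈ 0.529 bits, H(Q) ≈ 1.412 bits.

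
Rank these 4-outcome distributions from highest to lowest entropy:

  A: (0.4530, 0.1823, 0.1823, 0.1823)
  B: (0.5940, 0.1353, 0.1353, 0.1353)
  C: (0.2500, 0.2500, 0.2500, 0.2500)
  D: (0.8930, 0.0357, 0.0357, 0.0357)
C > A > B > D

Key insight: Entropy is maximized by uniform distributions and minimized by concentrated distributions.

Entropies:
  H(A) = 1.8606 bits
  H(B) = 1.6178 bits
  H(C) = 2.0000 bits
  H(D) = 0.6604 bits

Ranking: C > A > B > D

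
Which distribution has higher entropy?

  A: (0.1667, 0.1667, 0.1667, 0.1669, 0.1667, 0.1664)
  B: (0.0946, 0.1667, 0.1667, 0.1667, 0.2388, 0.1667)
A

Both distributions are close to uniform, making this a harder comparison.

H(A) = 2.5850 bits
H(B) = 2.5385 bits

The distribution closer to uniform has higher entropy.
Answer: A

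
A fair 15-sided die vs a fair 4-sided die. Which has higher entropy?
15-sided die

Both are uniform distributions; for uniform over n outcomes, H = log₂(n). H(15-sided) = log₂(15) = 3.907 bits and H(4-sided) = log₂(4) = 2.000 bits. More outcomes in a uniform distribution means higher entropy.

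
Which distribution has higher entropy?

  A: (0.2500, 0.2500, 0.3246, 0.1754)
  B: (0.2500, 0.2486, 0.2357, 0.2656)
B

Both distributions are close to uniform, making this a harder comparison.

H(A) = 1.9674 bits
H(B) = 1.9987 bits

The distribution closer to uniform has higher entropy.
Answer: B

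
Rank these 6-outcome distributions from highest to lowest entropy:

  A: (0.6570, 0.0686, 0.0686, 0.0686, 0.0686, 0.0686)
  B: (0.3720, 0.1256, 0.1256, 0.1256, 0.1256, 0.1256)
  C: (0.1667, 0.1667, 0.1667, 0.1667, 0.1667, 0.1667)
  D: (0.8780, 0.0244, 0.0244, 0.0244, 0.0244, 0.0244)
C > B > A > D

Key insight: Entropy is maximized by uniform distributions and minimized by concentrated distributions.

Entropies:
  H(A) = 1.7241 bits
  H(B) = 2.4104 bits
  H(C) = 2.5850 bits
  H(D) = 0.8184 bits

Ranking: C > B > A > D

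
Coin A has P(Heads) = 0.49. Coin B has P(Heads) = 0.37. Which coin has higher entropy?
A

For binary distributions, entropy is maximized at p=0.5 and decreases as p moves toward 0 or 1.

H(A) = H(0.49) = 0.9997 bits
H(B) = H(0.37) = 0.9507 bits

Distribution A (p=0.49) is closer to uniform (p=0.5), so it has higher entropy.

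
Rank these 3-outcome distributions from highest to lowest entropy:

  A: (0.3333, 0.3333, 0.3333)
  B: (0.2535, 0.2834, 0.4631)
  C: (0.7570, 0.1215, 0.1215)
A > B > C

Key insight: Entropy is maximized by uniform distributions and minimized by concentrated distributions.

- Uniform distributions have maximum entropy log₂(3) = 1.5850 bits
- The more "peaked" or concentrated a distribution, the lower its entropy

Entropies:
  H(A) = 1.5850 bits
  H(B) = 1.5318 bits
  H(C) = 1.0430 bits

Ranking: A > B > C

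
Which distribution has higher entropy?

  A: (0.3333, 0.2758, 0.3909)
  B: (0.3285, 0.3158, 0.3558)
B

Both distributions are close to uniform, making this a harder comparison.

H(A) = 1.5705 bits
H(B) = 1.5832 bits

The distribution closer to uniform has higher entropy.
Answer: B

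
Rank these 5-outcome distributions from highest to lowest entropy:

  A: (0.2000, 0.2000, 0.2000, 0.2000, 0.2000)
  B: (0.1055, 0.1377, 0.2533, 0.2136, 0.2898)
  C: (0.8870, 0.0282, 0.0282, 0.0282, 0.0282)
A > B > C

Key insight: Entropy is maximized by uniform distributions and minimized by concentrated distributions.

- Uniform distributions have maximum entropy log₂(5) = 2.3219 bits
- The more "peaked" or concentrated a distribution, the lower its entropy

Entropies:
  H(A) = 2.3219 bits
  H(B) = 2.2316 bits
  H(C) = 0.7349 bits

Ranking: A > B > C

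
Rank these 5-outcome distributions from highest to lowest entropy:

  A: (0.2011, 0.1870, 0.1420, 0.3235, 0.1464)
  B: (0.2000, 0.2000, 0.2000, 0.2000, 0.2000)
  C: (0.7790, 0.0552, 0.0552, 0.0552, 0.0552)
B > A > C

Key insight: Entropy is maximized by uniform distributions and minimized by concentrated distributions.

- Uniform distributions have maximum entropy log₂(5) = 2.3219 bits
- The more "peaked" or concentrated a distribution, the lower its entropy

Entropies:
  H(A) = 2.2501 bits
  H(B) = 2.3219 bits
  H(C) = 1.2040 bits

Ranking: B > A > C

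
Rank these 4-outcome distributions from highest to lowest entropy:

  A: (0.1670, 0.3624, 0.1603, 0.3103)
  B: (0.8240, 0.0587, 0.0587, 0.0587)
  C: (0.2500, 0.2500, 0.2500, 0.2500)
C > A > B

Key insight: Entropy is maximized by uniform distributions and minimized by concentrated distributions.

- Uniform distributions have maximum entropy log₂(4) = 2.0000 bits
- The more "peaked" or concentrated a distribution, the lower its entropy

Entropies:
  H(A) = 1.9091 bits
  H(B) = 0.9502 bits
  H(C) = 2.0000 bits

Ranking: C > A > B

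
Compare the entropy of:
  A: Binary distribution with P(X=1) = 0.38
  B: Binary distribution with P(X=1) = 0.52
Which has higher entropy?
B

For binary distributions, entropy is maximized at p=0.5 and decreases as p moves toward 0 or 1.

H(A) = H(0.38) = 0.9580 bits
H(B) = H(0.52) = 0.9988 bits

Distribution B (p=0.52) is closer to uniform (p=0.5), so it has higher entropy.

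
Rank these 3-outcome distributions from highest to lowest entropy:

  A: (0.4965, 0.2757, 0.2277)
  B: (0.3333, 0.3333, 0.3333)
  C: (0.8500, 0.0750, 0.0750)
B > A > C

Key insight: Entropy is maximized by uniform distributions and minimized by concentrated distributions.

- Uniform distributions have maximum entropy log₂(3) = 1.5850 bits
- The more "peaked" or concentrated a distribution, the lower its entropy

Entropies:
  H(A) = 1.5001 bits
  H(B) = 1.5850 bits
  H(C) = 0.7598 bits

Ranking: B > A > C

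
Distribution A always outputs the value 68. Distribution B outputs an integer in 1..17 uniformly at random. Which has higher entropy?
B

A is deterministic, so H(A) = 0. B is uniform over 17 outcomes, so H(B) = log₂(17) = 4.087 bits. Any distribution with genuine randomness has higher entropy than a deterministic one.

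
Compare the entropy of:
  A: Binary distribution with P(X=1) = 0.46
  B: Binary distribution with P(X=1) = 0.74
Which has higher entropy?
A

For binary distributions, entropy is maximized at p=0.5 and decreases as p moves toward 0 or 1.

H(A) = H(0.46) = 0.9954 bits
H(B) = H(0.74) = 0.8267 bits

Distribution A (p=0.46) is closer to uniform (p=0.5), so it has higher entropy.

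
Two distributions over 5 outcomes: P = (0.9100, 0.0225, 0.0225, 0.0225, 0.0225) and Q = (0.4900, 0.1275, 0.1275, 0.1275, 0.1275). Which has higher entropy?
Q

P is highly concentrated on one outcome (91%), making it nearly deterministic. Q spreads its mass more evenly (max 49%). The more spread-out distribution has higher entropy: H(P) ≈ 0.616 bits, H(Q) ≈ 2.020 bits.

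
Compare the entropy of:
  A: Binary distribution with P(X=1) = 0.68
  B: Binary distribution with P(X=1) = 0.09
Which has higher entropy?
A

For binary distributions, entropy is maximized at p=0.5 and decreases as p moves toward 0 or 1.

H(A) = H(0.68) = 0.9044 bits
H(B) = H(0.09) = 0.4365 bits

Distribution A (p=0.68) is closer to uniform (p=0.5), so it has higher entropy.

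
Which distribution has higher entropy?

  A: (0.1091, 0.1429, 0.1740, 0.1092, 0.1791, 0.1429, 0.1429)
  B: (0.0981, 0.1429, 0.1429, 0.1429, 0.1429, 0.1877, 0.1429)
B

Both distributions are close to uniform, making this a harder comparison.

H(A) = 2.7841 bits
H(B) = 2.7867 bits

The distribution closer to uniform has higher entropy.
Answer: B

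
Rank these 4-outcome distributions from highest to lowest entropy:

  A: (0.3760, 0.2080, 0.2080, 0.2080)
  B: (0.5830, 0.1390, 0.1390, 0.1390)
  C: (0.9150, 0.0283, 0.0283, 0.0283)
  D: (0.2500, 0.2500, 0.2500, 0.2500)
D > A > B > C

Key insight: Entropy is maximized by uniform distributions and minimized by concentrated distributions.

Entropies:
  H(A) = 1.9442 bits
  H(B) = 1.6410 bits
  H(C) = 0.5543 bits
  H(D) = 2.0000 bits

Ranking: D > A > B > C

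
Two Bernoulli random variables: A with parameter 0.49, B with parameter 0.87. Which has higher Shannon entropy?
A

For binary distributions, entropy is maximized at p=0.5 and decreases as p moves toward 0 or 1.

H(A) = H(0.49) = 0.9997 bits
H(B) = H(0.87) = 0.5574 bits

Distribution A (p=0.49) is closer to uniform (p=0.5), so it has higher entropy.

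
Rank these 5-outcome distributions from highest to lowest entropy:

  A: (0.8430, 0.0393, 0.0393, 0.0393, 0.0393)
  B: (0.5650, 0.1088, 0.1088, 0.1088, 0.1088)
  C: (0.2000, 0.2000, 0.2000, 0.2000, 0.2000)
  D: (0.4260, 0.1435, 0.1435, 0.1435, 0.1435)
C > D > B > A

Key insight: Entropy is maximized by uniform distributions and minimized by concentrated distributions.

Entropies:
  H(A) = 0.9411 bits
  H(B) = 1.8578 bits
  H(C) = 2.3219 bits
  H(D) = 2.1321 bits

Ranking: C > D > B > A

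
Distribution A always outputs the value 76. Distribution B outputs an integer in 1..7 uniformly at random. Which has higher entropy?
B

A is deterministic, so H(A) = 0. B is uniform over 7 outcomes, so H(B) = log₂(7) = 2.807 bits. Any distribution with genuine randomness has higher entropy than a deterministic one.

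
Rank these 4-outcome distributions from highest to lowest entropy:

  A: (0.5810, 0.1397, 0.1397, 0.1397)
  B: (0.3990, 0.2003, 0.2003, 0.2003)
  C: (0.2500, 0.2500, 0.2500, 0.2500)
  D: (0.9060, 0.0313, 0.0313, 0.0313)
C > B > A > D

Key insight: Entropy is maximized by uniform distributions and minimized by concentrated distributions.

Entropies:
  H(A) = 1.6451 bits
  H(B) = 1.9229 bits
  H(C) = 2.0000 bits
  H(D) = 0.5987 bits

Ranking: C > B > A > D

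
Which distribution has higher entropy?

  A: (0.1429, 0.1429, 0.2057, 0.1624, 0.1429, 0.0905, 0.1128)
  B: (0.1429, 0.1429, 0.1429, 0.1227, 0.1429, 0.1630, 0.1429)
B

Both distributions are close to uniform, making this a harder comparison.

H(A) = 2.7671 bits
H(B) = 2.8032 bits

The distribution closer to uniform has higher entropy.
Answer: B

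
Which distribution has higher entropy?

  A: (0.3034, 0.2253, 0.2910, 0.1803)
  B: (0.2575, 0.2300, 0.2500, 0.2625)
B

Both distributions are close to uniform, making this a harder comparison.

H(A) = 1.9703 bits
H(B) = 1.9982 bits

The distribution closer to uniform has higher entropy.
Answer: B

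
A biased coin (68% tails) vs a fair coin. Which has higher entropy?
Fair coin

The fair coin is uniform (p=0.5), maximizing binary entropy at 1 bit. The biased coin has H(0.68) ≈ 0.904 bits — its outcome is more predictable, so its entropy is lower.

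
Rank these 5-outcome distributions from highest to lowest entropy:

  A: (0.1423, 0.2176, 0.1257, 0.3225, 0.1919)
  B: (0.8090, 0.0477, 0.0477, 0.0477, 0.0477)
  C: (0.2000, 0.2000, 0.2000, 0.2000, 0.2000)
C > A > B

Key insight: Entropy is maximized by uniform distributions and minimized by concentrated distributions.

- Uniform distributions have maximum entropy log₂(5) = 2.3219 bits
- The more "peaked" or concentrated a distribution, the lower its entropy

Entropies:
  H(A) = 2.2388 bits
  H(B) = 1.0856 bits
  H(C) = 2.3219 bits

Ranking: C > A > B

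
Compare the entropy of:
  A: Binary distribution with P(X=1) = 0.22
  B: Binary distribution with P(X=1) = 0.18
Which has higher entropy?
A

For binary distributions, entropy is maximized at p=0.5 and decreases as p moves toward 0 or 1.

H(A) = H(0.22) = 0.7602 bits
H(B) = H(0.18) = 0.6801 bits

Distribution A (p=0.22) is closer to uniform (p=0.5), so it has higher entropy.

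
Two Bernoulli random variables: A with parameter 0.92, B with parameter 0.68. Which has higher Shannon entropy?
B

For binary distributions, entropy is maximized at p=0.5 and decreases as p moves toward 0 or 1.

H(A) = H(0.92) = 0.4022 bits
H(B) = H(0.68) = 0.9044 bits

Distribution B (p=0.68) is closer to uniform (p=0.5), so it has higher entropy.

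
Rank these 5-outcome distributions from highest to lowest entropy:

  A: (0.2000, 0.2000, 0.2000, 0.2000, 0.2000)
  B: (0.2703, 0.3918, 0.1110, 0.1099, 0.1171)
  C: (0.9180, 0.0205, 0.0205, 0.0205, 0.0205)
A > B > C

Key insight: Entropy is maximized by uniform distributions and minimized by concentrated distributions.

- Uniform distributions have maximum entropy log₂(5) = 2.3219 bits
- The more "peaked" or concentrated a distribution, the lower its entropy

Entropies:
  H(A) = 2.3219 bits
  H(B) = 2.1042 bits
  H(C) = 0.5732 bits

Ranking: A > B > C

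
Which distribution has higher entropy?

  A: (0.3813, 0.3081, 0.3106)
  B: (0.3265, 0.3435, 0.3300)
B

Both distributions are close to uniform, making this a harder comparison.

H(A) = 1.5776 bits
H(B) = 1.5846 bits

The distribution closer to uniform has higher entropy.
Answer: B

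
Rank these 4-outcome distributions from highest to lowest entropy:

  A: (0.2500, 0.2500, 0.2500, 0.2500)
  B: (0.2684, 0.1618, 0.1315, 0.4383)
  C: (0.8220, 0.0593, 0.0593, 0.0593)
A > B > C

Key insight: Entropy is maximized by uniform distributions and minimized by concentrated distributions.

- Uniform distributions have maximum entropy log₂(4) = 2.0000 bits
- The more "peaked" or concentrated a distribution, the lower its entropy

Entropies:
  H(A) = 2.0000 bits
  H(B) = 1.8410 bits
  H(C) = 0.9578 bits

Ranking: A > B > C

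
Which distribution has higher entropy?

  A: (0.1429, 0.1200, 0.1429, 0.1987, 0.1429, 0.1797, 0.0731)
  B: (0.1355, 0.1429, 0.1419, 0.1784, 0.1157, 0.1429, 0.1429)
B

Both distributions are close to uniform, making this a harder comparison.

H(A) = 2.7542 bits
H(B) = 2.7972 bits

The distribution closer to uniform has higher entropy.
Answer: B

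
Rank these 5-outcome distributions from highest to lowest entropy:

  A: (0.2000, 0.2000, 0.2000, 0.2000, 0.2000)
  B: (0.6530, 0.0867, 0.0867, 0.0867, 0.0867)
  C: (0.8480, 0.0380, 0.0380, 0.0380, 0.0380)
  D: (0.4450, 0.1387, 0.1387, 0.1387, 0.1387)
A > D > B > C

Key insight: Entropy is maximized by uniform distributions and minimized by concentrated distributions.

Entropies:
  H(A) = 2.3219 bits
  H(B) = 1.6254 bits
  H(C) = 0.9188 bits
  H(D) = 2.1013 bits

Ranking: A > D > B > C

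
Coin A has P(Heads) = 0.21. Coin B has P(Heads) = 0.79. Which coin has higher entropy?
Equal

For binary distributions, entropy is maximized at p=0.5 and decreases as p moves toward 0 or 1.

H(A) = H(0.21) = 0.7415 bits
H(B) = H(0.79) = 0.7415 bits

Both distributions are equally far from uniform (|0.21-0.5| = |0.79-0.5|), so they have the same entropy.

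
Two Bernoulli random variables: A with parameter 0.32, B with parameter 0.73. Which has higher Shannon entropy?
A

For binary distributions, entropy is maximized at p=0.5 and decreases as p moves toward 0 or 1.

H(A) = H(0.32) = 0.9044 bits
H(B) = H(0.73) = 0.8415 bits

Distribution A (p=0.32) is closer to uniform (p=0.5), so it has higher entropy.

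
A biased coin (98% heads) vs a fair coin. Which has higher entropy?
Fair coin

The fair coin is uniform (p=0.5), maximizing binary entropy at 1 bit. The biased coin has H(0.98) ≈ 0.141 bits — its outcome is more predictable, so its entropy is lower.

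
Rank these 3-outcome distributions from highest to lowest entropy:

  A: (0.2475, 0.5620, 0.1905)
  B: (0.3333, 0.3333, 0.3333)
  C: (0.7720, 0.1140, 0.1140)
B > A > C

Key insight: Entropy is maximized by uniform distributions and minimized by concentrated distributions.

- Uniform distributions have maximum entropy log₂(3) = 1.5850 bits
- The more "peaked" or concentrated a distribution, the lower its entropy

Entropies:
  H(A) = 1.4215 bits
  H(B) = 1.5850 bits
  H(C) = 1.0025 bits

Ranking: B > A > C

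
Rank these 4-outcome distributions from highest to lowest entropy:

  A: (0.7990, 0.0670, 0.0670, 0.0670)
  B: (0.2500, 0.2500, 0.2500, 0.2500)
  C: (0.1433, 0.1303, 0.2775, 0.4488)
B > C > A

Key insight: Entropy is maximized by uniform distributions and minimized by concentrated distributions.

- Uniform distributions have maximum entropy log₂(4) = 2.0000 bits
- The more "peaked" or concentrated a distribution, the lower its entropy

Entropies:
  H(A) = 1.0425 bits
  H(B) = 2.0000 bits
  H(C) = 1.8168 bits

Ranking: B > C > A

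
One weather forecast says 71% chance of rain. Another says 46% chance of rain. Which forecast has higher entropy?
46% forecast

Treat each forecast as a Bernoulli distribution. Binary entropy is maximized at p=0.5 and falls off symmetrically toward 0 or 1. The 46% forecast is closer to 50%, so it is more uncertain. H(71%) ≈ 0.869 bits, H(46%) ≈ 0.995 bits.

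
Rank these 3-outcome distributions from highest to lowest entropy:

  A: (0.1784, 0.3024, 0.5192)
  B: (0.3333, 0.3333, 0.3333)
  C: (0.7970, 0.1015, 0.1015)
B > A > C

Key insight: Entropy is maximized by uniform distributions and minimized by concentrated distributions.

- Uniform distributions have maximum entropy log₂(3) = 1.5850 bits
- The more "peaked" or concentrated a distribution, the lower its entropy

Entropies:
  H(A) = 1.4564 bits
  H(B) = 1.5850 bits
  H(C) = 0.9309 bits

Ranking: B > A > C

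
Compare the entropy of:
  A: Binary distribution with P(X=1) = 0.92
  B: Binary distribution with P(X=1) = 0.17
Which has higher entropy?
B

For binary distributions, entropy is maximized at p=0.5 and decreases as p moves toward 0 or 1.

H(A) = H(0.92) = 0.4022 bits
H(B) = H(0.17) = 0.6577 bits

Distribution B (p=0.17) is closer to uniform (p=0.5), so it has higher entropy.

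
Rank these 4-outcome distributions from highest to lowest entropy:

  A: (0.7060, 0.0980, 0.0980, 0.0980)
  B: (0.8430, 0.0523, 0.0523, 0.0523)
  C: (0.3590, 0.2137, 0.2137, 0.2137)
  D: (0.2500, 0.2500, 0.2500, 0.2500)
D > C > A > B

Key insight: Entropy is maximized by uniform distributions and minimized by concentrated distributions.

Entropies:
  H(A) = 1.3398 bits
  H(B) = 0.8759 bits
  H(C) = 1.9578 bits
  H(D) = 2.0000 bits

Ranking: D > C > A > B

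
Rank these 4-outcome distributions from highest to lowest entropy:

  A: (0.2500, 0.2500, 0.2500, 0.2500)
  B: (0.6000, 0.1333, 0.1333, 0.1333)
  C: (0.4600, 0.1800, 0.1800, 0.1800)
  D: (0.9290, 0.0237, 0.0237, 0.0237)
A > C > B > D

Key insight: Entropy is maximized by uniform distributions and minimized by concentrated distributions.

Entropies:
  H(A) = 2.0000 bits
  H(B) = 1.6049 bits
  H(C) = 1.8513 bits
  H(D) = 0.4822 bits

Ranking: A > C > B > D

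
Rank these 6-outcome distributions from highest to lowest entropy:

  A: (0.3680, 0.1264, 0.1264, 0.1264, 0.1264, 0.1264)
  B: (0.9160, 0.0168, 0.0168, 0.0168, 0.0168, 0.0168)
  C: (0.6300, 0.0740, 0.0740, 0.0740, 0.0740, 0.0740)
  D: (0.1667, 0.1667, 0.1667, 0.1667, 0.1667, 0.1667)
D > A > C > B

Key insight: Entropy is maximized by uniform distributions and minimized by concentrated distributions.

Entropies:
  H(A) = 2.4166 bits
  H(B) = 0.6112 bits
  H(C) = 1.8098 bits
  H(D) = 2.5850 bits

Ranking: D > A > C > B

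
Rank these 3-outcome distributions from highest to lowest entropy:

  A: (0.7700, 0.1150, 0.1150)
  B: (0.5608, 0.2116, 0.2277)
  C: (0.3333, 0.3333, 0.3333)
C > B > A

Key insight: Entropy is maximized by uniform distributions and minimized by concentrated distributions.

- Uniform distributions have maximum entropy log₂(3) = 1.5850 bits
- The more "peaked" or concentrated a distribution, the lower its entropy

Entropies:
  H(A) = 1.0080 bits
  H(B) = 1.4281 bits
  H(C) = 1.5850 bits

Ranking: C > B > A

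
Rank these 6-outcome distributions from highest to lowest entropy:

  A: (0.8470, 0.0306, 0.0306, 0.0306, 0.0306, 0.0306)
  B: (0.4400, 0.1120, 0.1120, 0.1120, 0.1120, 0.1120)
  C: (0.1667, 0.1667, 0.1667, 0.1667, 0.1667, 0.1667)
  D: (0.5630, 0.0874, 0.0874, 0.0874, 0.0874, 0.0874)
C > B > D > A

Key insight: Entropy is maximized by uniform distributions and minimized by concentrated distributions.

Entropies:
  H(A) = 0.9726 bits
  H(B) = 2.2899 bits
  H(C) = 2.5850 bits
  H(D) = 2.0032 bits

Ranking: C > B > D > A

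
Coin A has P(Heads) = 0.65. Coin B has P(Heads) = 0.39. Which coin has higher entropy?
B

For binary distributions, entropy is maximized at p=0.5 and decreases as p moves toward 0 or 1.

H(A) = H(0.65) = 0.9341 bits
H(B) = H(0.39) = 0.9648 bits

Distribution B (p=0.39) is closer to uniform (p=0.5), so it has higher entropy.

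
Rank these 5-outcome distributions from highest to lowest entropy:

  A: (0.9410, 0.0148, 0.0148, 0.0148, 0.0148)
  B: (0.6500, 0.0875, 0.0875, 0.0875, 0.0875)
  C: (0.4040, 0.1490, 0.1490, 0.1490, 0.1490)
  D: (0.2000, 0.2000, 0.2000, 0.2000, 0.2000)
D > C > B > A

Key insight: Entropy is maximized by uniform distributions and minimized by concentrated distributions.

Entropies:
  H(A) = 0.4415 bits
  H(B) = 1.6341 bits
  H(C) = 2.1652 bits
  H(D) = 2.3219 bits

Ranking: D > C > B > A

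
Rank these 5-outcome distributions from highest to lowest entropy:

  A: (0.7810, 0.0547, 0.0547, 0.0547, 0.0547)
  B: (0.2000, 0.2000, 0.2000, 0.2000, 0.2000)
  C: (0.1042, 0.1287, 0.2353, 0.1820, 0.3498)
B > C > A

Key insight: Entropy is maximized by uniform distributions and minimized by concentrated distributions.

- Uniform distributions have maximum entropy log₂(5) = 2.3219 bits
- The more "peaked" or concentrated a distribution, the lower its entropy

Entropies:
  H(A) = 1.1963 bits
  H(B) = 2.3219 bits
  H(C) = 2.1893 bits

Ranking: B > C > A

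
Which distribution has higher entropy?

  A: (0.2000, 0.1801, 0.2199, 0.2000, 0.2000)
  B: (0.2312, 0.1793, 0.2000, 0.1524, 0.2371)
A

Both distributions are close to uniform, making this a harder comparison.

H(A) = 2.3191 bits
H(B) = 2.3034 bits

The distribution closer to uniform has higher entropy.
Answer: A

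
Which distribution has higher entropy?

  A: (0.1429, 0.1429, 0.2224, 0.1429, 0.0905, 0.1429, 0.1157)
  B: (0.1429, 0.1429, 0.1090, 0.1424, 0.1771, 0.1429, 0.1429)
B

Both distributions are close to uniform, making this a harder comparison.

H(A) = 2.7602 bits
H(B) = 2.7956 bits

The distribution closer to uniform has higher entropy.
Answer: B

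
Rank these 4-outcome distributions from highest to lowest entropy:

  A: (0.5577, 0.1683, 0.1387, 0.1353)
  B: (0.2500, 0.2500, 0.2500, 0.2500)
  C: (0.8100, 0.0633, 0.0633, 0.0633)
B > A > C

Key insight: Entropy is maximized by uniform distributions and minimized by concentrated distributions.

- Uniform distributions have maximum entropy log₂(4) = 2.0000 bits
- The more "peaked" or concentrated a distribution, the lower its entropy

Entropies:
  H(A) = 1.6882 bits
  H(B) = 2.0000 bits
  H(C) = 1.0026 bits

Ranking: B > A > C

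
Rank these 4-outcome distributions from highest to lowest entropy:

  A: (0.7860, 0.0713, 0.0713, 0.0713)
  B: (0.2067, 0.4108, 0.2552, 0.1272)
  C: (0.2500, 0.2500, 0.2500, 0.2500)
C > B > A

Key insight: Entropy is maximized by uniform distributions and minimized by concentrated distributions.

- Uniform distributions have maximum entropy log₂(4) = 2.0000 bits
- The more "peaked" or concentrated a distribution, the lower its entropy

Entropies:
  H(A) = 1.0882 bits
  H(B) = 1.8787 bits
  H(C) = 2.0000 bits

Ranking: C > B > A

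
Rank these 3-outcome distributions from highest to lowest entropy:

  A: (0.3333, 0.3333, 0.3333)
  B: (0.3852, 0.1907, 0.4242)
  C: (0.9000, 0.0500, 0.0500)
A > B > C

Key insight: Entropy is maximized by uniform distributions and minimized by concentrated distributions.

- Uniform distributions have maximum entropy log₂(3) = 1.5850 bits
- The more "peaked" or concentrated a distribution, the lower its entropy

Entropies:
  H(A) = 1.5850 bits
  H(B) = 1.5108 bits
  H(C) = 0.5690 bits

Ranking: A > B > C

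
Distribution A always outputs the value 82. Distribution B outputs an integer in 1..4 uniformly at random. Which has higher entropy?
B

A is deterministic, so H(A) = 0. B is uniform over 4 outcomes, so H(B) = log₂(4) = 2.000 bits. Any distribution with genuine randomness has higher entropy than a deterministic one.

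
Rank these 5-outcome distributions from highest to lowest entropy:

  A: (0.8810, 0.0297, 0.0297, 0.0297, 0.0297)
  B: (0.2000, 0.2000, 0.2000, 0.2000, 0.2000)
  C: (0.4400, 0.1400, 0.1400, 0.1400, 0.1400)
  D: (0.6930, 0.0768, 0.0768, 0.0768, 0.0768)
B > C > D > A

Key insight: Entropy is maximized by uniform distributions and minimized by concentrated distributions.

Entropies:
  H(A) = 0.7645 bits
  H(B) = 2.3219 bits
  H(C) = 2.1096 bits
  H(D) = 1.5037 bits

Ranking: B > C > D > A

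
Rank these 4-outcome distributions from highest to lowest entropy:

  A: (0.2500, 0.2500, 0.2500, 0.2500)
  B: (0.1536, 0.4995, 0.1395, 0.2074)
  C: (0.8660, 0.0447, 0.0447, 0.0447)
A > B > C

Key insight: Entropy is maximized by uniform distributions and minimized by concentrated distributions.

- Uniform distributions have maximum entropy log₂(4) = 2.0000 bits
- The more "peaked" or concentrated a distribution, the lower its entropy

Entropies:
  H(A) = 2.0000 bits
  H(B) = 1.7825 bits
  H(C) = 0.7807 bits

Ranking: A > B > C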